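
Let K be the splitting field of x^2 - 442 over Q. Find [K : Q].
[K : Q] = 2

f(x) = x^2 - 442 factors as (x - √442)(x + √442). The splitting field is K = Q(√442). Since 442 is squarefree and > 1, it is not a perfect square, so x^2 - 442 is irreducible over Q and [Q(√442) : Q] = 2. Hence [K : Q] = 2.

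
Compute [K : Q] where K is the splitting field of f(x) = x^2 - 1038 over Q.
[K : Q] = 2

f(x) = x^2 - 1038 factors as (x - √1038)(x + √1038). The splitting field is K = Q(√1038). Since 1038 is squarefree and > 1, it is not a perfect square, so x^2 - 1038 is irreducible over Q and [Q(√1038) : Q] = 2. Hence [K : Q] = 2.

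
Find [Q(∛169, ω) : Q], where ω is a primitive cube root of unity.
[Q(∛169, ω) : Q] = 6

[Q(∛169):Q] = 3 (min poly x^3 - 169, irreducible since 169 is not a perfect cube). [Q(ω):Q] = 2 (min poly x^2 + x + 1). Since Q(∛169) ⊂ R and ω ∉ R, we have ω ∉ Q(∛169), so x^2 + x + 1 remains irreducible over Q(∛169) and [Q(∛169, ω) : Q(∛169)] = 2. By the tower law, [Q(∛169, ω) : Q] = 3 · 2 = 6. (In fact Q(∛169, ω) is the splitting field of x^3 - 169 over Q.)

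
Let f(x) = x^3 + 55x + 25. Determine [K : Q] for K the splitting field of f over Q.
[K : Q] = 6

By the rational root test, any rational root of the monic integer polynomial f(x) = x^3 + 55x + 25 must be an integer dividing the constant term 25, i.e. one of ±{1, 5, 25}. Evaluating: f(1) = 81, f(-1) = -31, f(5) = 425, f(-5) = -375, f(25) = 17025, f(-25) = -16975; none is 0, so f has no rational root and is therefore irreducible over Q (a cubic with no linear factor over a field is irreducible). For an irreducible cubic, the Galois group is A_3 or S_3 according as the discriminant disc(f) = -4a^3 - 27b^2 = -4·(55)^3 - 27·(25)^2 = -682375 is or is not a square in Q. Here disc(f) = -682375 is not a perfect square in Q, so the Galois group of f over Q is not contained in A_3 and must be all of S_3. The splitting field has degree |S_3| = 6 over Q, so [K : Q] = 6.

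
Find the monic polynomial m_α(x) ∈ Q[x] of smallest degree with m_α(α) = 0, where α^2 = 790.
m_α(x) = x^2 - 790

α satisfies α^2 - 790 = 0, so x^2 - 790 annihilates α. Since d = 790 is squarefree and ≠ 1, it is not a perfect square in Q, so x^2 - 790 has no rational root and is therefore irreducible over Q (a degree-2 polynomial over a field is irreducible iff it has no root). Hence m_α(x) = x^2 - 790.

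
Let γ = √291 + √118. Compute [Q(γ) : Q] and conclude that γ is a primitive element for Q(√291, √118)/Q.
[Q(γ) : Q] = 4 (equivalently, Q(γ) = Q(√291, √118))

Obviously Q(γ) ⊆ Q(√291, √118), and [Q(√291, √118):Q] = 4 (since 291, 118 are distinct squarefree integers > 1 with 34338 not a perfect square). To show equality we compute the minimal polynomial of γ. From γ = √291 + √118: γ^2 = 291 + 2√(34338) + 118 = 409 + 2√(34338), so γ^2 - 409 = 2√(34338); squaring, (γ^2 - 409)^2 = 4·34338, i.e. γ^4 - 818γ^2 + 167281 - 137352 = 0, i.e. γ^4 - 818γ^2 + 29929 = 0. So γ is a root of x^4 - 818x^2 + 29929. This polynomial is irreducible over Q: it has no rational root (each ±√291 ± √118 is irrational), and any factorization into two quadratics over Q would force √(34338) ∈ Q (pairing opposite roots) or √291, √118 ∈ Q (other pairings), all impossible. Hence [Q(γ):Q] = 4 = [Q(√291, √118):Q], so Q(γ) = Q(√291, √118).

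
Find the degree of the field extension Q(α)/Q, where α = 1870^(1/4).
[Q(α):Q] = 4

α is a root of x^4 - 1870. By Eisenstein's criterion at the prime p = 2 (which divides the constant term 1870 but p^2 = 4 does not, since 1870 is squarefree), x^4 - 1870 is irreducible over Q. Hence [Q(α):Q] = 4.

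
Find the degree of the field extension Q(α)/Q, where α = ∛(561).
[Q(α):Q] = 3

The minimal polynomial of α is x^3 - 561, irreducible over Q since 561 is not a perfect cube (so x^3 - 561 has no rational root). Hence [Q(α):Q] = deg(m_α) = 3.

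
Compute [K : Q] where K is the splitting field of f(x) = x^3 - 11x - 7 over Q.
[K : Q] = 6

By the rational root test, any rational root of the monic integer polynomial f(x) = x^3 - 11x - 7 must be an integer dividing the constant term -7, i.e. one of ±{1, 7}. Evaluating: f(1) = -17, f(-1) = 3, f(7) = 259, f(-7) = -273; none is 0, so f has no rational root and is therefore irreducible over Q (a cubic with no linear factor over a field is irreducible). For an irreducible cubic, the Galois group is A_3 or S_3 according as the discriminant disc(f) = -4a^3 - 27b^2 = -4·(-11)^3 - 27·(-7)^2 = 4001 is or is not a square in Q. Here disc(f) = 4001 is not a perfect square in Q, so the Galois group of f over Q is not contained in A_3 and must be all of S_3. The splitting field has degree |S_3| = 6 over Q, so [K : Q] = 6.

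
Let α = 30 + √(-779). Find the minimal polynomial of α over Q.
m_α(x) = x^2 - 60x + 1679

From α - 30 = √(-779), squaring gives (α - 30)^2 = -779, i.e. α^2 - 60α + 900 = -779, so α^2 - 60α + 1679 = 0. The discriminant of x^2 - 60x + 1679 is (-60)^2 - 4·(1679) = 3600 - 6716 = -3116, and 4·(-779) is not a perfect square in Q since -779 is squarefree and ≠ 1. Hence x^2 - 60x + 1679 is irreducible over Q and is the minimal polynomial of α.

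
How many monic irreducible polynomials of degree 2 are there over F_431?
There are 92665 monic irreducible polynomials of degree 2 over F_431

Each element of F_{431^2} that lies in no proper subfield is a root of exactly one monic irreducible of degree 2 over F_431, and each such polynomial has 2 distinct roots in F_{431^2}. By Möbius inversion the count is N_431(2) = (1/2) Σ_{d|2} μ(2/d) · 431^d = (1/2)(μ(2)·431^1 + μ(1)·431^2) = 185330/2 = 92665.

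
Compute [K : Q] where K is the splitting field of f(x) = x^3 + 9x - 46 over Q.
[K : Q] = 6

By the rational root test, any rational root of the monic integer polynomial f(x) = x^3 + 9x - 46 must be an integer dividing the constant term -46, i.e. one of ±{1, 2, 23, 46}. Evaluating: f(1) = -36, f(-1) = -56, f(2) = -20, f(-2) = -72, f(23) = 12328, f(-23) = -12420, f(46) = 97704, f(-46) = -97796; none is 0, so f has no rational root and is therefore irreducible over Q (a cubic with no linear factor over a field is irreducible). For an irreducible cubic, the Galois group is A_3 or S_3 according as the discriminant disc(f) = -4a^3 - 27b^2 = -4·(9)^3 - 27·(-46)^2 = -60048 is or is not a square in Q. Here disc(f) = -60048 is not a perfect square in Q, so the Galois group of f over Q is not contained in A_3 and must be all of S_3. The splitting field has degree |S_3| = 6 over Q, so [K : Q] = 6.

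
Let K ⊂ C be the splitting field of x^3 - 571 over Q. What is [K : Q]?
[K : Q] = 6

The roots of x^3 - 571 are ∛571, ω∛571, ω^2∛571 where ω = e^(2πi/3) is a primitive cube root of unity, so K = Q(∛571, ω). Now [Q(∛571):Q] = 3 (since 571 is not a perfect cube, x^3 - 571 is irreducible) and [Q(ω):Q] = 2. Both 2 and 3 divide [K:Q], and [K:Q] ≤ 3·2 = 6, so [K:Q] = 6. (Equivalently: Q(∛571) ⊂ R but ω ∉ R, so [K : Q(∛571)] = 2.)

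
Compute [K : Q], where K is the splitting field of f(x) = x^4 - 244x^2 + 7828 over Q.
[K : Q] = 4

Solving the quadratic in x^2: x^2 = (244 ± √(244^2 - 4·7828))/2 = (244 ± √28224)/2 = (244 ± 168)/2, giving x^2 = 38 or x^2 = 206. So f(x) = (x^2 - 38)(x^2 - 206) and the roots of f are ±√38, ±√206. Hence the splitting field is K = Q(√38, √206). Since 38 and 206 are distinct squarefree integers > 1, their product 7828 is not a perfect square, so √206 ∉ Q(√38). By the tower law [K:Q] = [Q(√38,√206):Q(√38)] · [Q(√38):Q] = 2 · 2 = 4.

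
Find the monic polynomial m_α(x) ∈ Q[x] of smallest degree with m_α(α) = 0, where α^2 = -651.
m_α(x) = x^2 + 651

α satisfies α^2 + 651 = 0, so x^2 + 651 annihilates α. Since d = -651 is squarefree and ≠ 1, it is not a perfect square in Q, so x^2 + 651 has no rational root and is therefore irreducible over Q (a degree-2 polynomial over a field is irreducible iff it has no root). Hence m_α(x) = x^2 + 651.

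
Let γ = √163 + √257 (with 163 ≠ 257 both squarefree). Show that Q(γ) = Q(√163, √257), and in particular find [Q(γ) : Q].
[Q(γ) : Q] = 4 (equivalently, Q(γ) = Q(√163, √257))

Obviously Q(γ) ⊆ Q(√163, √257), and [Q(√163, √257):Q] = 4 (since 163, 257 are distinct squarefree integers > 1 with 41891 not a perfect square). To show equality we compute the minimal polynomial of γ. From γ = √163 + √257: γ^2 = 163 + 2√(41891) + 257 = 420 + 2√(41891), so γ^2 - 420 = 2√(41891); squaring, (γ^2 - 420)^2 = 4·41891, i.e. γ^4 - 840γ^2 + 176400 - 167564 = 0, i.e. γ^4 - 840γ^2 + 8836 = 0. So γ is a root of x^4 - 840x^2 + 8836. This polynomial is irreducible over Q: it has no rational root (each ±√163 ± √257 is irrational), and any factorization into two quadratics over Q would force √(41891) ∈ Q (pairing opposite roots) or √163, √257 ∈ Q (other pairings), all impossible. Hence [Q(γ):Q] = 4 = [Q(√163, √257):Q], so Q(γ) = Q(√163, √257).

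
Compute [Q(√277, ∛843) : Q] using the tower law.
[Q(√277, ∛843) : Q] = 6

Let L = Q(√277, ∛843). Since Q(√277) ⊂ L and [Q(√277):Q] = 2, the tower law gives 2 | [L:Q]. Likewise Q(∛843) ⊂ L with [Q(∛843):Q] = 3 (because 843 is not a perfect cube), so 3 | [L:Q]. As gcd(2,3) = 1, [L:Q] is divisible by 6. Conversely L is generated over Q by √277 and ∛843, so [L:Q] ≤ 2·3 = 6. Therefore [Q(√277, ∛843) : Q] = 6.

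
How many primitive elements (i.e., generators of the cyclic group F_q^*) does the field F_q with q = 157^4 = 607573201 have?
There are φ(607573200) = 134184960 primitive elements

F_q^* is cyclic of order q - 1 = 607573200. A cyclic group of order m has exactly φ(m) generators. Here m = 607573200 = 2^4 · 3 · 5^2 · 13 · 17 · 29 · 79, so the number of primitive elements is φ(607573200) = 134184960.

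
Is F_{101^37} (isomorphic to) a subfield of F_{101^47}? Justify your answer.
No: F_{101^37} is not a subfield of F_{101^47}

F_{p^m} embeds in F_{p^n} iff m | n. Here 37 ∤ 47 (since 47 = 1·37 + 10 with remainder 10 ≠ 0), so F_{101^37} is not a subfield of F_{101^47}. Equivalently: if it were, the tower law would give 37 = [F_{101^37}:F_101] dividing [F_{101^47}:F_101] = 47, contradiction.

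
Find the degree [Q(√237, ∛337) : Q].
[Q(√237, ∛337) : Q] = 6

Let L = Q(√237, ∛337). Since Q(√237) ⊂ L and [Q(√237):Q] = 2, the tower law gives 2 | [L:Q]. Likewise Q(∛337) ⊂ L with [Q(∛337):Q] = 3 (because 337 is not a perfect cube), so 3 | [L:Q]. As gcd(2,3) = 1, [L:Q] is divisible by 6. Conversely L is generated over Q by √237 and ∛337, so [L:Q] ≤ 2·3 = 6. Therefore [Q(√237, ∛337) : Q] = 6.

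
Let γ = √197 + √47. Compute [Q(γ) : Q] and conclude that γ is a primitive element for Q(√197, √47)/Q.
[Q(γ) : Q] = 4 (equivalently, Q(γ) = Q(√197, √47))

Obviously Q(γ) ⊆ Q(√197, √47), and [Q(√197, √47):Q] = 4 (since 197, 47 are distinct squarefree integers > 1 with 9259 not a perfect square). To show equality we compute the minimal polynomial of γ. From γ = √197 + √47: γ^2 = 197 + 2√(9259) + 47 = 244 + 2√(9259), so γ^2 - 244 = 2√(9259); squaring, (γ^2 - 244)^2 = 4·9259, i.e. γ^4 - 488γ^2 + 59536 - 37036 = 0, i.e. γ^4 - 488γ^2 + 22500 = 0. So γ is a root of x^4 - 488x^2 + 22500. This polynomial is irreducible over Q: it has no rational root (each ±√197 ± √47 is irrational), and any factorization into two quadratics over Q would force √(9259) ∈ Q (pairing opposite roots) or √197, √47 ∈ Q (other pairings), all impossible. Hence [Q(γ):Q] = 4 = [Q(√197, √47):Q], so Q(γ) = Q(√197, √47).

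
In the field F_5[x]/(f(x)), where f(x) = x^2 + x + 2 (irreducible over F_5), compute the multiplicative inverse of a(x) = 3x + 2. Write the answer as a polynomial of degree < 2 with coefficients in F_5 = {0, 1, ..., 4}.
a(x)^(-1) ≡ 2x + 4 (mod f(x))

Since f is irreducible over F_5, F_5[x]/(f) is a field and a(x) ≠ 0 has an inverse. Apply the extended Euclidean algorithm to f(x) and a(x) in F_5[x]: f(x) = (2x + 4)·a(x) + (4). The last nonzero remainder is the constant 4 = gcd(f, a) in F_5. Back-substituting through the division chain expresses 4 = s(x)·a(x) + t(x)·f(x) with s(x) ≡ 3x + 1 (mod f), so (3x + 1)·a(x) ≡ 4 (mod f). Multiplying by 4^(-1) ≡ 4 in F_5 gives a(x)^(-1) ≡ 4·(3x + 1) ≡ 2x + 4 (mod f). Check: (3x + 2)·(2x + 4) = x^2 + x + 3 ≡ 1 (mod x^2 + x + 2).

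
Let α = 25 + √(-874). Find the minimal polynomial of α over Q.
m_α(x) = x^2 - 50x + 1499

From α - 25 = √(-874), squaring gives (α - 25)^2 = -874, i.e. α^2 - 50α + 625 = -874, so α^2 - 50α + 1499 = 0. The discriminant of x^2 - 50x + 1499 is (-50)^2 - 4·(1499) = 2500 - 5996 = -3496, and 4·(-874) is not a perfect square in Q since -874 is squarefree and ≠ 1. Hence x^2 - 50x + 1499 is irreducible over Q and is the minimal polynomial of α.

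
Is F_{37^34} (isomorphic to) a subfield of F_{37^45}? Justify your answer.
No: F_{37^34} is not a subfield of F_{37^45}

F_{p^m} embeds in F_{p^n} iff m | n. Here 34 ∤ 45 (since 45 = 1·34 + 11 with remainder 11 ≠ 0), so F_{37^34} is not a subfield of F_{37^45}. Equivalently: if it were, the tower law would give 34 = [F_{37^34}:F_37] dividing [F_{37^45}:F_37] = 45, contradiction.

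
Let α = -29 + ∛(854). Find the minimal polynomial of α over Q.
m_α(x) = x^3 + 87x^2 + 2523x + 23535

Set β = α + 29 = ∛(854), so β^3 = 854. Then (α + 29)^3 - 854 = 0, i.e. α is a root of g(x) = (x + 29)^3 - 854 = x^3 + 87x^2 + 2523x + 23535. Since g(x) = h(x + 29) where h(x) = x^3 - 854, and h is irreducible over Q (because 854 is not a perfect cube, so h has no rational root, and a monic cubic with no rational root is irreducible), g is also irreducible (irreducibility is preserved under the substitution x → x + 29). Hence m_α(x) = x^3 + 87x^2 + 2523x + 23535.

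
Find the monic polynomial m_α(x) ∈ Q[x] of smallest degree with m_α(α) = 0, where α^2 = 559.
m_α(x) = x^2 - 559

α satisfies α^2 - 559 = 0, so x^2 - 559 annihilates α. Since d = 559 is squarefree and ≠ 1, it is not a perfect square in Q, so x^2 - 559 has no rational root and is therefore irreducible over Q (a degree-2 polynomial over a field is irreducible iff it has no root). Hence m_α(x) = x^2 - 559.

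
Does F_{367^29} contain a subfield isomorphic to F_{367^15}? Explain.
No: F_{367^15} is not a subfield of F_{367^29}

F_{p^m} embeds in F_{p^n} iff m | n. Here 15 ∤ 29 (since 29 = 1·15 + 14 with remainder 14 ≠ 0), so F_{367^15} is not a subfield of F_{367^29}. Equivalently: if it were, the tower law would give 15 = [F_{367^15}:F_367] dividing [F_{367^29}:F_367] = 29, contradiction.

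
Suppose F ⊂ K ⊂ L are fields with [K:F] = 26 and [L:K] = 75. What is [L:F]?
[L:F] = 1950

The tower law says that for any tower of field extensions F ⊂ K ⊂ L with finite degrees, [L:F] = [L:K] · [K:F]. Here this gives [L:F] = 75 · 26 = 1950.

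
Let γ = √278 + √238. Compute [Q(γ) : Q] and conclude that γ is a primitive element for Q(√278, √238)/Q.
[Q(γ) : Q] = 4 (equivalently, Q(γ) = Q(√278, √238))

Obviously Q(γ) ⊆ Q(√278, √238), and [Q(√278, √238):Q] = 4 (since 278, 238 are distinct squarefree integers > 1 with 66164 not a perfect square). To show equality we compute the minimal polynomial of γ. From γ = √278 + √238: γ^2 = 278 + 2√(66164) + 238 = 516 + 2√(66164), so γ^2 - 516 = 2√(66164); squaring, (γ^2 - 516)^2 = 4·66164, i.e. γ^4 - 1032γ^2 + 266256 - 264656 = 0, i.e. γ^4 - 1032γ^2 + 1600 = 0. So γ is a root of x^4 - 1032x^2 + 1600. This polynomial is irreducible over Q: it has no rational root (each ±√278 ± √238 is irrational), and any factorization into two quadratics over Q would force √(66164) ∈ Q (pairing opposite roots) or √278, √238 ∈ Q (other pairings), all impossible. Hence [Q(γ):Q] = 4 = [Q(√278, √238):Q], so Q(γ) = Q(√278, √238).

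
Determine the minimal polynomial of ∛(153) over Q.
m_α(x) = x^3 - 153

α satisfies α^3 = 153, so x^3 - 153 annihilates α. By the rational root test, a rational root p/q (in lowest terms) of x^3 - 153 would satisfy p^3 = 153 q^3, forcing q = 1 and p^3 = 153; but 153 is not a perfect cube, contradiction. A monic cubic over Q with no rational root is irreducible (any nontrivial factorization would include a linear factor). Hence x^3 - 153 is the minimal polynomial of α, and in particular [Q(α):Q] = 3.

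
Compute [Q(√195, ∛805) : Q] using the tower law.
[Q(√195, ∛805) : Q] = 6

Let L = Q(√195, ∛805). Since Q(√195) ⊂ L and [Q(√195):Q] = 2, the tower law gives 2 | [L:Q]. Likewise Q(∛805) ⊂ L with [Q(∛805):Q] = 3 (because 805 is not a perfect cube), so 3 | [L:Q]. As gcd(2,3) = 1, [L:Q] is divisible by 6. Conversely L is generated over Q by √195 and ∛805, so [L:Q] ≤ 2·3 = 6. Therefore [Q(√195, ∛805) : Q] = 6.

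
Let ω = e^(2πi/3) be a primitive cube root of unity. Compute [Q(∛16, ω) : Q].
[Q(∛16, ω) : Q] = 6

[Q(∛16):Q] = 3 (min poly x^3 - 16, irreducible since 16 is not a perfect cube). [Q(ω):Q] = 2 (min poly x^2 + x + 1). Since Q(∛16) ⊂ R and ω ∉ R, we have ω ∉ Q(∛16), so x^2 + x + 1 remains irreducible over Q(∛16) and [Q(∛16, ω) : Q(∛16)] = 2. By the tower law, [Q(∛16, ω) : Q] = 3 · 2 = 6. (In fact Q(∛16, ω) is the splitting field of x^3 - 16 over Q.)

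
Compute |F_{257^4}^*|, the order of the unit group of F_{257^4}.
|F_{257^4}^*| = 4362470400

F_{257^4} has 257^4 = 4362470401 elements; its multiplicative group consists of all nonzero elements, so |F_{257^4}^*| = 4362470401 - 1 = 4362470400. (It is cyclic since any finite subgroup of the multiplicative group of a field is cyclic.)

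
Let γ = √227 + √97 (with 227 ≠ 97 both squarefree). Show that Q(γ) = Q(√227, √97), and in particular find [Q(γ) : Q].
[Q(γ) : Q] = 4 (equivalently, Q(γ) = Q(√227, √97))

Obviously Q(γ) ⊆ Q(√227, √97), and [Q(√227, √97):Q] = 4 (since 227, 97 are distinct squarefree integers > 1 with 22019 not a perfect square). To show equality we compute the minimal polynomial of γ. From γ = √227 + √97: γ^2 = 227 + 2√(22019) + 97 = 324 + 2√(22019), so γ^2 - 324 = 2√(22019); squaring, (γ^2 - 324)^2 = 4·22019, i.e. γ^4 - 648γ^2 + 104976 - 88076 = 0, i.e. γ^4 - 648γ^2 + 16900 = 0. So γ is a root of x^4 - 648x^2 + 16900. This polynomial is irreducible over Q: it has no rational root (each ±√227 ± √97 is irrational), and any factorization into two quadratics over Q would force √(22019) ∈ Q (pairing opposite roots) or √227, √97 ∈ Q (other pairings), all impossible. Hence [Q(γ):Q] = 4 = [Q(√227, √97):Q], so Q(γ) = Q(√227, √97).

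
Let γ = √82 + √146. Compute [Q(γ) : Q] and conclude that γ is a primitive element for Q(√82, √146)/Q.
[Q(γ) : Q] = 4 (equivalently, Q(γ) = Q(√82, √146))

Obviously Q(γ) ⊆ Q(√82, √146), and [Q(√82, √146):Q] = 4 (since 82, 146 are distinct squarefree integers > 1 with 11972 not a perfect square). To show equality we compute the minimal polynomial of γ. From γ = √82 + √146: γ^2 = 82 + 2√(11972) + 146 = 228 + 2√(11972), so γ^2 - 228 = 2√(11972); squaring, (γ^2 - 228)^2 = 4·11972, i.e. γ^4 - 456γ^2 + 51984 - 47888 = 0, i.e. γ^4 - 456γ^2 + 4096 = 0. So γ is a root of x^4 - 456x^2 + 4096. This polynomial is irreducible over Q: it has no rational root (each ±√82 ± √146 is irrational), and any factorization into two quadratics over Q would force √(11972) ∈ Q (pairing opposite roots) or √82, √146 ∈ Q (other pairings), all impossible. Hence [Q(γ):Q] = 4 = [Q(√82, √146):Q], so Q(γ) = Q(√82, √146).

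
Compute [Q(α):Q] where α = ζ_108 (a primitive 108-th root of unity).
[Q(α):Q] = 36

The minimal polynomial of ζ_108 over Q is the 108-th cyclotomic polynomial Φ_108(x), which is irreducible over Q and has degree φ(108) = 36. Hence [Q(α):Q] = φ(108) = 36.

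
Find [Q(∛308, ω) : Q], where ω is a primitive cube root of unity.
[Q(∛308, ω) : Q] = 6

[Q(∛308):Q] = 3 (min poly x^3 - 308, irreducible since 308 is not a perfect cube). [Q(ω):Q] = 2 (min poly x^2 + x + 1). Since Q(∛308) ⊂ R and ω ∉ R, we have ω ∉ Q(∛308), so x^2 + x + 1 remains irreducible over Q(∛308) and [Q(∛308, ω) : Q(∛308)] = 2. By the tower law, [Q(∛308, ω) : Q] = 3 · 2 = 6. (In fact Q(∛308, ω) is the splitting field of x^3 - 308 over Q.)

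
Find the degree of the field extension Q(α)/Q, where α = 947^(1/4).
[Q(α):Q] = 4

α is a root of x^4 - 947. By Eisenstein's criterion at the prime p = 947 (which divides the constant term 947 but p^2 = 896809 does not, since 947 is squarefree), x^4 - 947 is irreducible over Q. Hence [Q(α):Q] = 4.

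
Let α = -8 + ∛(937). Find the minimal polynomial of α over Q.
m_α(x) = x^3 + 24x^2 + 192x - 425

Set β = α + 8 = ∛(937), so β^3 = 937. Then (α + 8)^3 - 937 = 0, i.e. α is a root of g(x) = (x + 8)^3 - 937 = x^3 + 24x^2 + 192x - 425. Since g(x) = h(x + 8) where h(x) = x^3 - 937, and h is irreducible over Q (because 937 is not a perfect cube, so h has no rational root, and a monic cubic with no rational root is irreducible), g is also irreducible (irreducibility is preserved under the substitution x → x + 8). Hence m_α(x) = x^3 + 24x^2 + 192x - 425.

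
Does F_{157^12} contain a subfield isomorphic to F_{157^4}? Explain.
Yes: F_{157^4} is a subfield of F_{157^12}

F_{p^m} embeds in F_{p^n} iff m | n (since F_{p^n} is the splitting field of x^(p^n) - x, and F_{p^m} ⊂ F_{p^n} forces p^n to be a power of p^m, i.e. m | n; conversely if m | n then every root of x^(p^m) - x is a root of x^(p^n) - x). Here 4 | 12 (since 12 = 3·4), so F_{157^4} is a subfield of F_{157^12}, and [F_{157^12} : F_{157^4}] = 12/4 = 3.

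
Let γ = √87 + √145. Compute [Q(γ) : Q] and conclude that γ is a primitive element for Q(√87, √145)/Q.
[Q(γ) : Q] = 4 (equivalently, Q(γ) = Q(√87, √145))

Obviously Q(γ) ⊆ Q(√87, √145), and [Q(√87, √145):Q] = 4 (since 87, 145 are distinct squarefree integers > 1 with 12615 not a perfect square). To show equality we compute the minimal polynomial of γ. From γ = √87 + √145: γ^2 = 87 + 2√(12615) + 145 = 232 + 2√(12615), so γ^2 - 232 = 2√(12615); squaring, (γ^2 - 232)^2 = 4·12615, i.e. γ^4 - 464γ^2 + 53824 - 50460 = 0, i.e. γ^4 - 464γ^2 + 3364 = 0. So γ is a root of x^4 - 464x^2 + 3364. This polynomial is irreducible over Q: it has no rational root (each ±√87 ± √145 is irrational), and any factorization into two quadratics over Q would force √(12615) ∈ Q (pairing opposite roots) or √87, √145 ∈ Q (other pairings), all impossible. Hence [Q(γ):Q] = 4 = [Q(√87, √145):Q], so Q(γ) = Q(√87, √145).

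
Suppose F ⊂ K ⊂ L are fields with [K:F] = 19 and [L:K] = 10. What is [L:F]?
[L:F] = 190

The tower law says that for any tower of field extensions F ⊂ K ⊂ L with finite degrees, [L:F] = [L:K] · [K:F]. Here this gives [L:F] = 10 · 19 = 190.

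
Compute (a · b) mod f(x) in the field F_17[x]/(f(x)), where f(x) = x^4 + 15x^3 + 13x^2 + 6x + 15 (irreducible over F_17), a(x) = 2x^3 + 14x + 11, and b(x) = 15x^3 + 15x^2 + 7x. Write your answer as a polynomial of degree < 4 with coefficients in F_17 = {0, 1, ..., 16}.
a · b ≡ 5x^3 + 9x^2 + 3x + 11 (mod f(x))

Multiply in F_17[x]: a(x)·b(x) = (2x^3 + 14x + 11)·(15x^3 + 15x^2 + 7x) = 13x^6 + 13x^5 + 3x^4 + x^3 + 8x^2 + 9x. This has degree ≥ 4, so divide by f(x) over F_17: 13x^6 + 13x^5 + 3x^4 + x^3 + 8x^2 + 9x = (13x^2 + 5x + 14)·(x^4 + 15x^3 + 13x^2 + 6x + 15) + (5x^3 + 9x^2 + 3x + 11). Hence a·b ≡ 5x^3 + 9x^2 + 3x + 11 (mod f). (F_17[x]/(f) is a field with 17^4 = 83521 elements since f is irreducible of degree 4.)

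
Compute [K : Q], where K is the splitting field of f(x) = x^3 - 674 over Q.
[K : Q] = 6

The roots of x^3 - 674 are ∛674, ω∛674, ω^2∛674 where ω = e^(2πi/3) is a primitive cube root of unity, so K = Q(∛674, ω). Now [Q(∛674):Q] = 3 (since 674 is not a perfect cube, x^3 - 674 is irreducible) and [Q(ω):Q] = 2. Both 2 and 3 divide [K:Q], and [K:Q] ≤ 3·2 = 6, so [K:Q] = 6. (Equivalently: Q(∛674) ⊂ R but ω ∉ R, so [K : Q(∛674)] = 2.)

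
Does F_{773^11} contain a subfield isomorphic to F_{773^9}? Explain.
No: F_{773^9} is not a subfield of F_{773^11}

F_{p^m} embeds in F_{p^n} iff m | n. Here 9 ∤ 11 (since 11 = 1·9 + 2 with remainder 2 ≠ 0), so F_{773^9} is not a subfield of F_{773^11}. Equivalently: if it were, the tower law would give 9 = [F_{773^9}:F_773] dividing [F_{773^11}:F_773] = 11, contradiction.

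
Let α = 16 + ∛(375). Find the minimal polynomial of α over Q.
m_α(x) = x^3 - 48x^2 + 768x - 4471

Set β = α - 16 = ∛(375), so β^3 = 375. Then (α - 16)^3 - 375 = 0, i.e. α is a root of g(x) = (x - 16)^3 - 375 = x^3 - 48x^2 + 768x - 4471. Since g(x) = h(x - 16) where h(x) = x^3 - 375, and h is irreducible over Q (because 375 is not a perfect cube, so h has no rational root, and a monic cubic with no rational root is irreducible), g is also irreducible (irreducibility is preserved under the substitution x → x - 16). Hence m_α(x) = x^3 - 48x^2 + 768x - 4471.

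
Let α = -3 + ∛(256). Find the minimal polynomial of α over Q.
m_α(x) = x^3 + 9x^2 + 27x - 229

Set β = α + 3 = ∛(256), so β^3 = 256. Then (α + 3)^3 - 256 = 0, i.e. α is a root of g(x) = (x + 3)^3 - 256 = x^3 + 9x^2 + 27x - 229. Since g(x) = h(x + 3) where h(x) = x^3 - 256, and h is irreducible over Q (because 256 is not a perfect cube, so h has no rational root, and a monic cubic with no rational root is irreducible), g is also irreducible (irreducibility is preserved under the substitution x → x + 3). Hence m_α(x) = x^3 + 9x^2 + 27x - 229.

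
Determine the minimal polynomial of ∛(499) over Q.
m_α(x) = x^3 - 499

α satisfies α^3 = 499, so x^3 - 499 annihilates α. By the rational root test, a rational root p/q (in lowest terms) of x^3 - 499 would satisfy p^3 = 499 q^3, forcing q = 1 and p^3 = 499; but 499 is not a perfect cube, contradiction. A monic cubic over Q with no rational root is irreducible (any nontrivial factorization would include a linear factor). Hence x^3 - 499 is the minimal polynomial of α, and in particular [Q(α):Q] = 3.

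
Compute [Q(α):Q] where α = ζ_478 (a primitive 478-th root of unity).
[Q(α):Q] = 238

The minimal polynomial of ζ_478 over Q is the 478-th cyclotomic polynomial Φ_478(x), which is irreducible over Q and has degree φ(478) = 238. Hence [Q(α):Q] = φ(478) = 238.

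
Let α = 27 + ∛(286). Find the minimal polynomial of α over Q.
m_α(x) = x^3 - 81x^2 + 2187x - 19969

Set β = α - 27 = ∛(286), so β^3 = 286. Then (α - 27)^3 - 286 = 0, i.e. α is a root of g(x) = (x - 27)^3 - 286 = x^3 - 81x^2 + 2187x - 19969. Since g(x) = h(x - 27) where h(x) = x^3 - 286, and h is irreducible over Q (because 286 is not a perfect cube, so h has no rational root, and a monic cubic with no rational root is irreducible), g is also irreducible (irreducibility is preserved under the substitution x → x - 27). Hence m_α(x) = x^3 - 81x^2 + 2187x - 19969.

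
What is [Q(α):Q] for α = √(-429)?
[Q(α):Q] = 2

[Q(α):Q] equals the degree of the minimal polynomial of α. Here α^2 = -429 and x^2 + 429 is irreducible (d = -429 is squarefree, ≠ 1, hence not a square), so deg(m_α) = 2. Thus [Q(α):Q] = 2.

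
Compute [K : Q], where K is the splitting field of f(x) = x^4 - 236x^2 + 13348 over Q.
[K : Q] = 4

Solving the quadratic in x^2: x^2 = (236 ± √(236^2 - 4·13348))/2 = (236 ± √2304)/2 = (236 ± 48)/2, giving x^2 = 142 or x^2 = 94. So f(x) = (x^2 - 142)(x^2 - 94) and the roots of f are ±√142, ±√94. Hence the splitting field is K = Q(√142, √94). Since 142 and 94 are distinct squarefree integers > 1, their product 13348 is not a perfect square, so √94 ∉ Q(√142). By the tower law [K:Q] = [Q(√142,√94):Q(√142)] · [Q(√142):Q] = 2 · 2 = 4.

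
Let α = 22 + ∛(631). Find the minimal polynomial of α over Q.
m_α(x) = x^3 - 66x^2 + 1452x - 11279

Set β = α - 22 = ∛(631), so β^3 = 631. Then (α - 22)^3 - 631 = 0, i.e. α is a root of g(x) = (x - 22)^3 - 631 = x^3 - 66x^2 + 1452x - 11279. Since g(x) = h(x - 22) where h(x) = x^3 - 631, and h is irreducible over Q (because 631 is not a perfect cube, so h has no rational root, and a monic cubic with no rational root is irreducible), g is also irreducible (irreducibility is preserved under the substitution x → x - 22). Hence m_α(x) = x^3 - 66x^2 + 1452x - 11279.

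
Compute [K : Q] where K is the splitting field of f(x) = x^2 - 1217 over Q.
[K : Q] = 2

f(x) = x^2 - 1217 factors as (x - √1217)(x + √1217). The splitting field is K = Q(√1217). Since 1217 is squarefree and > 1, it is not a perfect square, so x^2 - 1217 is irreducible over Q and [Q(√1217) : Q] = 2. Hence [K : Q] = 2.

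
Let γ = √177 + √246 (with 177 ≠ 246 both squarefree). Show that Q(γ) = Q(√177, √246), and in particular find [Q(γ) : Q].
[Q(γ) : Q] = 4 (equivalently, Q(γ) = Q(√177, √246))

Obviously Q(γ) ⊆ Q(√177, √246), and [Q(√177, √246):Q] = 4 (since 177, 246 are distinct squarefree integers > 1 with 43542 not a perfect square). To show equality we compute the minimal polynomial of γ. From γ = √177 + √246: γ^2 = 177 + 2√(43542) + 246 = 423 + 2√(43542), so γ^2 - 423 = 2√(43542); squaring, (γ^2 - 423)^2 = 4·43542, i.e. γ^4 - 846γ^2 + 178929 - 174168 = 0, i.e. γ^4 - 846γ^2 + 4761 = 0. So γ is a root of x^4 - 846x^2 + 4761. This polynomial is irreducible over Q: it has no rational root (each ±√177 ± √246 is irrational), and any factorization into two quadratics over Q would force √(43542) ∈ Q (pairing opposite roots) or √177, √246 ∈ Q (other pairings), all impossible. Hence [Q(γ):Q] = 4 = [Q(√177, √246):Q], so Q(γ) = Q(√177, √246).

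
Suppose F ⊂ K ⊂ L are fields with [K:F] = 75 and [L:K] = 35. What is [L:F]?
[L:F] = 2625

The tower law says that for any tower of field extensions F ⊂ K ⊂ L with finite degrees, [L:F] = [L:K] · [K:F]. Here this gives [L:F] = 35 · 75 = 2625.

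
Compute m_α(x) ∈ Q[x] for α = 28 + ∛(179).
m_α(x) = x^3 - 84x^2 + 2352x - 22131

Set β = α - 28 = ∛(179), so β^3 = 179. Then (α - 28)^3 - 179 = 0, i.e. α is a root of g(x) = (x - 28)^3 - 179 = x^3 - 84x^2 + 2352x - 22131. Since g(x) = h(x - 28) where h(x) = x^3 - 179, and h is irreducible over Q (because 179 is not a perfect cube, so h has no rational root, and a monic cubic with no rational root is irreducible), g is also irreducible (irreducibility is preserved under the substitution x → x - 28). Hence m_α(x) = x^3 - 84x^2 + 2352x - 22131.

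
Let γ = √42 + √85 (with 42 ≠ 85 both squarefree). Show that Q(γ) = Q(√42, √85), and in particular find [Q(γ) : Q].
[Q(γ) : Q] = 4 (equivalently, Q(γ) = Q(√42, √85))

Obviously Q(γ) ⊆ Q(√42, √85), and [Q(√42, √85):Q] = 4 (since 42, 85 are distinct squarefree integers > 1 with 3570 not a perfect square). To show equality we compute the minimal polynomial of γ. From γ = √42 + √85: γ^2 = 42 + 2√(3570) + 85 = 127 + 2√(3570), so γ^2 - 127 = 2√(3570); squaring, (γ^2 - 127)^2 = 4·3570, i.e. γ^4 - 254γ^2 + 16129 - 14280 = 0, i.e. γ^4 - 254γ^2 + 1849 = 0. So γ is a root of x^4 - 254x^2 + 1849. This polynomial is irreducible over Q: it has no rational root (each ±√42 ± √85 is irrational), and any factorization into two quadratics over Q would force √(3570) ∈ Q (pairing opposite roots) or √42, √85 ∈ Q (other pairings), all impossible. Hence [Q(γ):Q] = 4 = [Q(√42, √85):Q], so Q(γ) = Q(√42, √85).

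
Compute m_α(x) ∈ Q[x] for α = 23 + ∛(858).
m_α(x) = x^3 - 69x^2 + 1587x - 13025

Set β = α - 23 = ∛(858), so β^3 = 858. Then (α - 23)^3 - 858 = 0, i.e. α is a root of g(x) = (x - 23)^3 - 858 = x^3 - 69x^2 + 1587x - 13025. Since g(x) = h(x - 23) where h(x) = x^3 - 858, and h is irreducible over Q (because 858 is not a perfect cube, so h has no rational root, and a monic cubic with no rational root is irreducible), g is also irreducible (irreducibility is preserved under the substitution x → x - 23). Hence m_α(x) = x^3 - 69x^2 + 1587x - 13025.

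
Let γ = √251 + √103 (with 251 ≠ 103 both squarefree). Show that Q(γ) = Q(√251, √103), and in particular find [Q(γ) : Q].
[Q(γ) : Q] = 4 (equivalently, Q(γ) = Q(√251, √103))

Obviously Q(γ) ⊆ Q(√251, √103), and [Q(√251, √103):Q] = 4 (since 251, 103 are distinct squarefree integers > 1 with 25853 not a perfect square). To show equality we compute the minimal polynomial of γ. From γ = √251 + √103: γ^2 = 251 + 2√(25853) + 103 = 354 + 2√(25853), so γ^2 - 354 = 2√(25853); squaring, (γ^2 - 354)^2 = 4·25853, i.e. γ^4 - 708γ^2 + 125316 - 103412 = 0, i.e. γ^4 - 708γ^2 + 21904 = 0. So γ is a root of x^4 - 708x^2 + 21904. This polynomial is irreducible over Q: it has no rational root (each ±√251 ± √103 is irrational), and any factorization into two quadratics over Q would force √(25853) ∈ Q (pairing opposite roots) or √251, √103 ∈ Q (other pairings), all impossible. Hence [Q(γ):Q] = 4 = [Q(√251, √103):Q], so Q(γ) = Q(√251, √103).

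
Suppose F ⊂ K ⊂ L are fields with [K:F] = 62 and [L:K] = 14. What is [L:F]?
[L:F] = 868

The tower law says that for any tower of field extensions F ⊂ K ⊂ L with finite degrees, [L:F] = [L:K] · [K:F]. Here this gives [L:F] = 14 · 62 = 868.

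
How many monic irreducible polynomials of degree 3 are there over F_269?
There are 6488280 monic irreducible polynomials of degree 3 over F_269

Each element of F_{269^3} that lies in no proper subfield is a root of exactly one monic irreducible of degree 3 over F_269, and each such polynomial has 3 distinct roots in F_{269^3}. By Möbius inversion the count is N_269(3) = (1/3) Σ_{d|3} μ(3/d) · 269^d = (1/3)(μ(3)·269^1 + μ(1)·269^3) = 19464840/3 = 6488280.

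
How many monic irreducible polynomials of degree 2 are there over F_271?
There are 36585 monic irreducible polynomials of degree 2 over F_271

Each element of F_{271^2} that lies in no proper subfield is a root of exactly one monic irreducible of degree 2 over F_271, and each such polynomial has 2 distinct roots in F_{271^2}. By Möbius inversion the count is N_271(2) = (1/2) Σ_{d|2} μ(2/d) · 271^d = (1/2)(μ(2)·271^1 + μ(1)·271^2) = 73170/2 = 36585.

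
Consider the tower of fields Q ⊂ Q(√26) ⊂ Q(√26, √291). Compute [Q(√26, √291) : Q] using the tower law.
[Q(√26, √291) : Q] = 4

[Q(√26):Q] = 2 (min poly x^2 - 26, irreducible since 26 is squarefree > 1). For the top step, suppose √291 ∈ Q(√26), say √291 = c + d√26 with c, d ∈ Q. Squaring: 291 = c^2 + 26d^2 + 2cd√26. Since √26 ∉ Q this forces 2cd = 0. If d = 0 then √291 = c ∈ Q, contradicting 291 squarefree > 1. If c = 0 then 291 = 26d^2, so 26·291 = (26d)^2 is a perfect square in Q — but 26·291 = 7566 is not a perfect square (since 26 and 291 are distinct squarefree integers). Contradiction. Hence √291 ∉ Q(√26), so x^2 - 291 stays irreducible over Q(√26) and [Q(√26, √291) : Q(√26)] = 2. By the tower law, [Q(√26, √291) : Q] = 2 · 2 = 4.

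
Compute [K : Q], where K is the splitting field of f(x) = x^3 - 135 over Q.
[K : Q] = 6

The roots of x^3 - 135 are ∛135, ω∛135, ω^2∛135 where ω = e^(2πi/3) is a primitive cube root of unity, so K = Q(∛135, ω). Now [Q(∛135):Q] = 3 (since 135 is not a perfect cube, x^3 - 135 is irreducible) and [Q(ω):Q] = 2. Both 2 and 3 divide [K:Q], and [K:Q] ≤ 3·2 = 6, so [K:Q] = 6. (Equivalently: Q(∛135) ⊂ R but ω ∉ R, so [K : Q(∛135)] = 2.)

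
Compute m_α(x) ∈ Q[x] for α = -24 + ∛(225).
m_α(x) = x^3 + 72x^2 + 1728x + 13599

Set β = α + 24 = ∛(225), so β^3 = 225. Then (α + 24)^3 - 225 = 0, i.e. α is a root of g(x) = (x + 24)^3 - 225 = x^3 + 72x^2 + 1728x + 13599. Since g(x) = h(x + 24) where h(x) = x^3 - 225, and h is irreducible over Q (because 225 is not a perfect cube, so h has no rational root, and a monic cubic with no rational root is irreducible), g is also irreducible (irreducibility is preserved under the substitution x → x + 24). Hence m_α(x) = x^3 + 72x^2 + 1728x + 13599.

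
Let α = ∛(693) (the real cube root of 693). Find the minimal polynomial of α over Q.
m_α(x) = x^3 - 693

α satisfies α^3 = 693, so x^3 - 693 annihilates α. By the rational root test, a rational root p/q (in lowest terms) of x^3 - 693 would satisfy p^3 = 693 q^3, forcing q = 1 and p^3 = 693; but 693 is not a perfect cube, contradiction. A monic cubic over Q with no rational root is irreducible (any nontrivial factorization would include a linear factor). Hence x^3 - 693 is the minimal polynomial of α, and in particular [Q(α):Q] = 3.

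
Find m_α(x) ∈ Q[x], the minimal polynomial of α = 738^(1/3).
m_α(x) = x^3 - 738

α satisfies α^3 = 738, so x^3 - 738 annihilates α. By the rational root test, a rational root p/q (in lowest terms) of x^3 - 738 would satisfy p^3 = 738 q^3, forcing q = 1 and p^3 = 738; but 738 is not a perfect cube, contradiction. A monic cubic over Q with no rational root is irreducible (any nontrivial factorization would include a linear factor). Hence x^3 - 738 is the minimal polynomial of α, and in particular [Q(α):Q] = 3.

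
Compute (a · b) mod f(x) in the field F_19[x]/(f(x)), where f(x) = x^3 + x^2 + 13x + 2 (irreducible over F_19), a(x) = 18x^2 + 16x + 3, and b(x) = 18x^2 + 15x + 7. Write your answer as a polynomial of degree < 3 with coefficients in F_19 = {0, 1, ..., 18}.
a · b ≡ 2x^2 + x + 9 (mod f(x))

Multiply in F_19[x]: a(x)·b(x) = (18x^2 + 16x + 3)·(18x^2 + 15x + 7) = x^4 + 7x^3 + 2x^2 + 5x + 2. This has degree ≥ 3, so divide by f(x) over F_19: x^4 + 7x^3 + 2x^2 + 5x + 2 = (x + 6)·(x^3 + x^2 + 13x + 2) + (2x^2 + x + 9). Hence a·b ≡ 2x^2 + x + 9 (mod f). (F_19[x]/(f) is a field with 19^3 = 6859 elements since f is irreducible of degree 3.)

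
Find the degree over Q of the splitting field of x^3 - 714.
[K : Q] = 6

The roots of x^3 - 714 are ∛714, ω∛714, ω^2∛714 where ω = e^(2πi/3) is a primitive cube root of unity, so K = Q(∛714, ω). Now [Q(∛714):Q] = 3 (since 714 is not a perfect cube, x^3 - 714 is irreducible) and [Q(ω):Q] = 2. Both 2 and 3 divide [K:Q], and [K:Q] ≤ 3·2 = 6, so [K:Q] = 6. (Equivalently: Q(∛714) ⊂ R but ω ∉ R, so [K : Q(∛714)] = 2.)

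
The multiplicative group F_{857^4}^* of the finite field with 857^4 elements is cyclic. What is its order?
|F_{857^4}^*| = 539415333600

F_{857^4} has 857^4 = 539415333601 elements; its multiplicative group consists of all nonzero elements, so |F_{857^4}^*| = 539415333601 - 1 = 539415333600. (It is cyclic since any finite subgroup of the multiplicative group of a field is cyclic.)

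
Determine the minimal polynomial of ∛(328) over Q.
m_α(x) = x^3 - 328

α satisfies α^3 = 328, so x^3 - 328 annihilates α. By the rational root test, a rational root p/q (in lowest terms) of x^3 - 328 would satisfy p^3 = 328 q^3, forcing q = 1 and p^3 = 328; but 328 is not a perfect cube, contradiction. A monic cubic over Q with no rational root is irreducible (any nontrivial factorization would include a linear factor). Hence x^3 - 328 is the minimal polynomial of α, and in particular [Q(α):Q] = 3.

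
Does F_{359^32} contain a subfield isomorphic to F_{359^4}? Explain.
Yes: F_{359^4} is a subfield of F_{359^32}

F_{p^m} embeds in F_{p^n} iff m | n (since F_{p^n} is the splitting field of x^(p^n) - x, and F_{p^m} ⊂ F_{p^n} forces p^n to be a power of p^m, i.e. m | n; conversely if m | n then every root of x^(p^m) - x is a root of x^(p^n) - x). Here 4 | 32 (since 32 = 8·4), so F_{359^4} is a subfield of F_{359^32}, and [F_{359^32} : F_{359^4}] = 32/4 = 8.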